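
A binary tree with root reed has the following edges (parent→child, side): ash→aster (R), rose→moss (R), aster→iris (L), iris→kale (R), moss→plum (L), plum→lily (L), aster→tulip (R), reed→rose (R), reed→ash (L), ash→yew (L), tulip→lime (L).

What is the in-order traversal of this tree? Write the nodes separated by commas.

yew, ash, iris, kale, aster, lime, tulip, reed, rose, lily, plum, moss

In-order visits the left subtree, then the node, then the right subtree.
At reed: go left to ash.
  At ash: go left to yew.
    yew is a leaf — visit yew.
  Visit ash.
  At ash: go right to aster.
    At aster: go left to iris.
      At iris: no left child.
      Visit iris.
      At iris: go right to kale.
        kale is a leaf — visit kale.
    Visit aster.
    At aster: go right to tulip.
      At tulip: go left to lime.
        lime is a leaf — visit lime.
      Visit tulip.
      At tulip: no right child.
Visit reed.
At reed: go right to rose.
  At rose: no left child.
  Visit rose.
  At rose: go right to moss.
    At moss: go left to plum.
      At plum: go left to lily.
        lily is a leaf — visit lily.
      Visit plum.
      At plum: no right child.
    Visit moss.
    At moss: no right child.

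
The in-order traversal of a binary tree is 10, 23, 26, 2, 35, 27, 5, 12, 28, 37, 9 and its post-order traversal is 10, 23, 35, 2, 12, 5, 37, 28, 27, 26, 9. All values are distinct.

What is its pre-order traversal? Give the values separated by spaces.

The last element of post-order is the root; it splits in-order into left and right subtrees.
Root 9: left subtree has 10 nodes {10, 23, 26, 2, 35, 27, 5, 12, 28, 37}, right has 0 { }.
  Root 26: left subtree has 2 nodes {10, 23}, right has 7 {2, 35, 27, 5, 12, 28, 37}.
    Root 23: left subtree has 1 node {10}, right has 0 { }.
    Root 27: left subtree has 2 nodes {2, 35}, right has 4 {5, 12, 28, 37}.
      Root 2: left subtree has 0 nodes { }, right has 1 {35}.
      Root 28: left subtree has 2 nodes {5, 12}, right has 1 {37}.
        Root 5: left subtree has 0 nodes { }, right has 1 {12}.

9 26 23 10 27 2 35 28 5 12 37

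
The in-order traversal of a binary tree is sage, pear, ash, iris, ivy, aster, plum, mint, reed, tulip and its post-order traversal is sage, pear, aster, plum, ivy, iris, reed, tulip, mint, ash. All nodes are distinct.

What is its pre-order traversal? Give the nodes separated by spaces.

The last element of post-order is the root; it splits in-order into left and right subtrees.
Root ash: left subtree has 2 nodes {sage, pear}, right has 7 {iris, ivy, aster, plum, mint, reed, tulip}.
  Root pear: left subtree has 1 node {sage}, right has 0 { }.
  Root mint: left subtree has 4 nodes {iris, ivy, aster, plum}, right has 2 {reed, tulip}.
    Root iris: left subtree has 0 nodes { }, right has 3 {ivy, aster, plum}.
      Root ivy: left subtree has 0 nodes { }, right has 2 {aster, plum}.
        Root plum: left subtree has 1 node {aster}, right has 0 { }.
    Root tulip: left subtree has 1 node {reed}, right has 0 { }.

ash pear sage mint iris ivy plum aster tulip reed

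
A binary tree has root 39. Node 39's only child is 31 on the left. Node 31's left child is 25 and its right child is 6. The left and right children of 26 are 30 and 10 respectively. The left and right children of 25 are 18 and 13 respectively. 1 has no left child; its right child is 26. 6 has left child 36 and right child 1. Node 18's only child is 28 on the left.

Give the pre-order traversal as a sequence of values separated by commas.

39, 31, 25, 18, 28, 13, 6, 36, 1, 26, 30, 10

Pre-order visits the node, then its left subtree, then its right subtree.
Visit 39.
At 39: go left to 31.
  Visit 31.
  At 31: go left to 25.
    Visit 25.
    At 25: go left to 18.
      Visit 18.
      At 18: go left to 28.
        28 is a leaf — visit 28.
      At 18: no right child.
    At 25: go right to 13.
      13 is a leaf — visit 13.
  At 31: go right to 6.
    Visit 6.
    At 6: go left to 36.
      36 is a leaf — visit 36.
    At 6: go right to 1.
      Visit 1.
      At 1: no left child.
      At 1: go right to 26.
        Visit 26.
        At 26: go left to 30.
          30 is a leaf — visit 30.
        At 26: go right to 10.
          10 is a leaf — visit 10.
At 39: no right child.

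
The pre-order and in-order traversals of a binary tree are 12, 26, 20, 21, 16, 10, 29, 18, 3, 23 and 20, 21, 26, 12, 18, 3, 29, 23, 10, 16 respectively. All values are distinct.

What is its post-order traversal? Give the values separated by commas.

21, 20, 26, 3, 18, 23, 29, 10, 16, 12

The first element of pre-order is the root; it splits in-order into left and right subtrees.
Root 12: left subtree has 3 nodes {20, 21, 26}, right has 6 {18, 3, 29, 23, 10, 16}.
  Root 26: left subtree has 2 nodes {20, 21}, right has 0 { }.
    Root 20: left subtree has 0 nodes { }, right has 1 {21}.
  Root 16: left subtree has 5 nodes {18, 3, 29, 23, 10}, right has 0 { }.
    Root 10: left subtree has 4 nodes {18, 3, 29, 23}, right has 0 { }.
      Root 29: left subtree has 2 nodes {18, 3}, right has 1 {23}.
        Root 18: left subtree has 0 nodes { }, right has 1 {3}.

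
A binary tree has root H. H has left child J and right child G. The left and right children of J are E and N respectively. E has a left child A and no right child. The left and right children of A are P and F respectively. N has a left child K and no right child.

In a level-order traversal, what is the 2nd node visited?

J

Level-order visits nodes level by level from the root, left to right within each level.
Level 0: H
Level 1: J, G
Level 2: E, N
Level 3: A, K
Level 4: P, F
Full level-order sequence: H, J, G, E, N, A, K, P, F.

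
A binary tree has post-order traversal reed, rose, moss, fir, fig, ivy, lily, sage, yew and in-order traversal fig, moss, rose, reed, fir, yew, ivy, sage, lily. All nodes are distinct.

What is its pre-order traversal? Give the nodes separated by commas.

yew, fig, fir, moss, rose, reed, sage, ivy, lily

The last element of post-order is the root; it splits in-order into left and right subtrees.
Root yew: left subtree has 5 nodes {fig, moss, rose, reed, fir}, right has 3 {ivy, sage, lily}.
  Root fig: left subtree has 0 nodes { }, right has 4 {moss, rose, reed, fir}.
    Root fir: left subtree has 3 nodes {moss, rose, reed}, right has 0 { }.
      Root moss: left subtree has 0 nodes { }, right has 2 {rose, reed}.
        Root rose: left subtree has 0 nodes { }, right has 1 {reed}.
  Root sage: left subtree has 1 node {ivy}, right has 1 {lily}.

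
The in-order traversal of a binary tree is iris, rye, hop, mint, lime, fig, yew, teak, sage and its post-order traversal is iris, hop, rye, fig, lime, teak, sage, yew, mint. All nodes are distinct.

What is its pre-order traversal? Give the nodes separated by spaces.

The last element of post-order is the root; it splits in-order into left and right subtrees.
Root mint: left subtree has 3 nodes {iris, rye, hop}, right has 5 {lime, fig, yew, teak, sage}.
  Root rye: left subtree has 1 node {iris}, right has 1 {hop}.
  Root yew: left subtree has 2 nodes {lime, fig}, right has 2 {teak, sage}.
    Root lime: left subtree has 0 nodes { }, right has 1 {fig}.
    Root sage: left subtree has 1 node {teak}, right has 0 { }.

mint rye iris hop yew lime fig sage teak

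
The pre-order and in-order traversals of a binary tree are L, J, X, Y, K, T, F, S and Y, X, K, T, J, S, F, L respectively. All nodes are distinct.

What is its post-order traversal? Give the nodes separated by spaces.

The first element of pre-order is the root; it splits in-order into left and right subtrees.
Root L: left subtree has 7 nodes {Y, X, K, T, J, S, F}, right has 0 { }.
  Root J: left subtree has 4 nodes {Y, X, K, T}, right has 2 {S, F}.
    Root X: left subtree has 1 node {Y}, right has 2 {K, T}.
      Root K: left subtree has 0 nodes { }, right has 1 {T}.
    Root F: left subtree has 1 node {S}, right has 0 { }.

Y T K X S F J L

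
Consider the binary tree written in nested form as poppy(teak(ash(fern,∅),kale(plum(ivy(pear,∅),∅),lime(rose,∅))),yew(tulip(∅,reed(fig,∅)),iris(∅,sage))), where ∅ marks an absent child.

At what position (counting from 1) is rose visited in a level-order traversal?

14

Level-order visits nodes level by level from the root, left to right within each level.
Level 0: poppy
Level 1: teak, yew
Level 2: ash, kale, tulip, iris
Level 3: fern, plum, lime, reed, sage
Level 4: ivy, rose, fig
Level 5: pear
Full level-order sequence: poppy, teak, yew, ash, kale, tulip, iris, fern, plum, lime, reed, sage, ivy, rose, fig, pear.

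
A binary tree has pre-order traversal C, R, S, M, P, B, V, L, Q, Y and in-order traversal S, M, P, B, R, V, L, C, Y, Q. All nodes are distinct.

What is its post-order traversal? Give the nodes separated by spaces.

The first element of pre-order is the root; it splits in-order into left and right subtrees.
Root C: left subtree has 7 nodes {S, M, P, B, R, V, L}, right has 2 {Y, Q}.
  Root R: left subtree has 4 nodes {S, M, P, B}, right has 2 {V, L}.
    Root S: left subtree has 0 nodes { }, right has 3 {M, P, B}.
      Root M: left subtree has 0 nodes { }, right has 2 {P, B}.
        Root P: left subtree has 0 nodes { }, right has 1 {B}.
    Root V: left subtree has 0 nodes { }, right has 1 {L}.
  Root Q: left subtree has 1 node {Y}, right has 0 { }.

B P M S L V R Y Q C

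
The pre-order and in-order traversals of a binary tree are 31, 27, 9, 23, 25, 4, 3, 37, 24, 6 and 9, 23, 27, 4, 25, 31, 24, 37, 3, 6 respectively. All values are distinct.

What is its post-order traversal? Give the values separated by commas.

The first element of pre-order is the root; it splits in-order into left and right subtrees.
Root 31: left subtree has 5 nodes {9, 23, 27, 4, 25}, right has 4 {24, 37, 3, 6}.
  Root 27: left subtree has 2 nodes {9, 23}, right has 2 {4, 25}.
    Root 9: left subtree has 0 nodes { }, right has 1 {23}.
    Root 25: left subtree has 1 node {4}, right has 0 { }.
  Root 3: left subtree has 2 nodes {24, 37}, right has 1 {6}.
    Root 37: left subtree has 1 node {24}, right has 0 { }.

23, 9, 4, 25, 27, 24, 37, 6, 3, 31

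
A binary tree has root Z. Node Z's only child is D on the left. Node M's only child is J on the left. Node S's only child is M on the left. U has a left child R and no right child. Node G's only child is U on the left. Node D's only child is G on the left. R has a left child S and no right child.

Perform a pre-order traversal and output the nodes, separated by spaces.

Z D G U R S M J

Pre-order visits the node, then its left subtree, then its right subtree.
Visit Z.
At Z: go left to D.
  Visit D.
  At D: go left to G.
    Visit G.
    At G: go left to U.
      Visit U.
      At U: go left to R.
        Visit R.
        At R: go left to S.
          Visit S.
          At S: go left to M.
            Visit M.
            At M: go left to J.
              J is a leaf — visit J.
            At M: no right child.
          At S: no right child.
        At R: no right child.
      At U: no right child.
    At G: no right child.
  At D: no right child.
At Z: no right child.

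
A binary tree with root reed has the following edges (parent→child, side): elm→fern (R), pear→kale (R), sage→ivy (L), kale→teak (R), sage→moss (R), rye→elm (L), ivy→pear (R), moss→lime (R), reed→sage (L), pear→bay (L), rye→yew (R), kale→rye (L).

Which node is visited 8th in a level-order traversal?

kale

Level-order visits nodes level by level from the root, left to right within each level.
Level 0: reed
Level 1: sage
Level 2: ivy, moss
Level 3: pear, lime
Level 4: bay, kale
Level 5: rye, teak
Level 6: elm, yew
Level 7: fern
Full level-order sequence: reed, sage, ivy, moss, pear, lime, bay, kale, rye, teak, elm, yew, fern.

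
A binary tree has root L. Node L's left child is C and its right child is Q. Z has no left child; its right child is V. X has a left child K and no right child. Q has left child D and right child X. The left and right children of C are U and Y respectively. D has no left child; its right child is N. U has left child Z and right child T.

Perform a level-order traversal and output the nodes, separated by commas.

Level-order visits nodes level by level from the root, left to right within each level.
Level 0: L
Level 1: C, Q
Level 2: U, Y, D, X
Level 3: Z, T, N, K
Level 4: V

L, C, Q, U, Y, D, X, Z, T, N, K, V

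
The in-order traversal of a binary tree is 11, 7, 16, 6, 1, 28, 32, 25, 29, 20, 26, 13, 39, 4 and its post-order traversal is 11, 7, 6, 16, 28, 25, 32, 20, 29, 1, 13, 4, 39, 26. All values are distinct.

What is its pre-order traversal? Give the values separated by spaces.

26 1 16 7 11 6 29 32 28 25 20 39 13 4

The last element of post-order is the root; it splits in-order into left and right subtrees.
Root 26: left subtree has 10 nodes {11, 7, 16, 6, 1, 28, 32, 25, 29, 20}, right has 3 {13, 39, 4}.
  Root 1: left subtree has 4 nodes {11, 7, 16, 6}, right has 5 {28, 32, 25, 29, 20}.
    Root 16: left subtree has 2 nodes {11, 7}, right has 1 {6}.
      Root 7: left subtree has 1 node {11}, right has 0 { }.
    Root 29: left subtree has 3 nodes {28, 32, 25}, right has 1 {20}.
      Root 32: left subtree has 1 node {28}, right has 1 {25}.
  Root 39: left subtree has 1 node {13}, right has 1 {4}.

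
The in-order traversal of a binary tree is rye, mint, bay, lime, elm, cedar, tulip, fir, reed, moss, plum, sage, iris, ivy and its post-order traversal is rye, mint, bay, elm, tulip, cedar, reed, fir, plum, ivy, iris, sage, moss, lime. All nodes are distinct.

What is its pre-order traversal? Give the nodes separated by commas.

lime, bay, mint, rye, moss, fir, cedar, elm, tulip, reed, sage, plum, iris, ivy

The last element of post-order is the root; it splits in-order into left and right subtrees.
Root lime: left subtree has 3 nodes {rye, mint, bay}, right has 10 {elm, cedar, tulip, fir, reed, moss, plum, sage, iris, ivy}.
  Root bay: left subtree has 2 nodes {rye, mint}, right has 0 { }.
    Root mint: left subtree has 1 node {rye}, right has 0 { }.
  Root moss: left subtree has 5 nodes {elm, cedar, tulip, fir, reed}, right has 4 {plum, sage, iris, ivy}.
    Root fir: left subtree has 3 nodes {elm, cedar, tulip}, right has 1 {reed}.
      Root cedar: left subtree has 1 node {elm}, right has 1 {tulip}.
    Root sage: left subtree has 1 node {plum}, right has 2 {iris, ivy}.
      Root iris: left subtree has 0 nodes { }, right has 1 {ivy}.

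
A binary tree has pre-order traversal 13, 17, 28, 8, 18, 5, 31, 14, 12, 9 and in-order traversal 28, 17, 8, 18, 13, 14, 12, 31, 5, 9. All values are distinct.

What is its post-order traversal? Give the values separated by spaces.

28 18 8 17 12 14 31 9 5 13

The first element of pre-order is the root; it splits in-order into left and right subtrees.
Root 13: left subtree has 4 nodes {28, 17, 8, 18}, right has 5 {14, 12, 31, 5, 9}.
  Root 17: left subtree has 1 node {28}, right has 2 {8, 18}.
    Root 8: left subtree has 0 nodes { }, right has 1 {18}.
  Root 5: left subtree has 3 nodes {14, 12, 31}, right has 1 {9}.
    Root 31: left subtree has 2 nodes {14, 12}, right has 0 { }.
      Root 14: left subtree has 0 nodes { }, right has 1 {12}.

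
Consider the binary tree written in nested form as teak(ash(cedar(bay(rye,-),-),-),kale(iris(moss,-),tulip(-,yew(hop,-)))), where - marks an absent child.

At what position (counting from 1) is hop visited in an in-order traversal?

In-order visits the left subtree, then the node, then the right subtree.
At teak: go left to ash.
  At ash: go left to cedar.
    At cedar: go left to bay.
      At bay: go left to rye.
        rye is a leaf — visit rye.
      Visit bay.
      At bay: no right child.
    Visit cedar.
    At cedar: no right child.
  Visit ash.
  At ash: no right child.
Visit teak.
At teak: go right to kale.
  At kale: go left to iris.
    At iris: go left to moss.
      moss is a leaf — visit moss.
    Visit iris.
    At iris: no right child.
  Visit kale.
  At kale: go right to tulip.
    At tulip: no left child.
    Visit tulip.
    At tulip: go right to yew.
      At yew: go left to hop.
        hop is a leaf — visit hop.
      Visit yew.
      At yew: no right child.
Full in-order sequence: rye, bay, cedar, ash, teak, moss, iris, kale, tulip, hop, yew.

10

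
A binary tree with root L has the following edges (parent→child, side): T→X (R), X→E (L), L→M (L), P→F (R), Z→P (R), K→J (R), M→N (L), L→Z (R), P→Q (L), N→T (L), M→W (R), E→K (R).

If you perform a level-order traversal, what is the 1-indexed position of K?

Level-order visits nodes level by level from the root, left to right within each level.
Level 0: L
Level 1: M, Z
Level 2: N, W, P
Level 3: T, Q, F
Level 4: X
Level 5: E
Level 6: K
Level 7: J
Full level-order sequence: L, M, Z, N, W, P, T, Q, F, X, E, K, J.

12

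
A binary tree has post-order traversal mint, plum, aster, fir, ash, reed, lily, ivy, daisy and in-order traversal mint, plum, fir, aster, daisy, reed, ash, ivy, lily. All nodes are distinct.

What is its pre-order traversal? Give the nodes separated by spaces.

The last element of post-order is the root; it splits in-order into left and right subtrees.
Root daisy: left subtree has 4 nodes {mint, plum, fir, aster}, right has 4 {reed, ash, ivy, lily}.
  Root fir: left subtree has 2 nodes {mint, plum}, right has 1 {aster}.
    Root plum: left subtree has 1 node {mint}, right has 0 { }.
  Root ivy: left subtree has 2 nodes {reed, ash}, right has 1 {lily}.
    Root reed: left subtree has 0 nodes { }, right has 1 {ash}.

daisy fir plum mint aster ivy reed ash lily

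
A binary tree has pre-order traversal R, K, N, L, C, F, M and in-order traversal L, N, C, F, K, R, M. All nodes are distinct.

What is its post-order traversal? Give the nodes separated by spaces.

The first element of pre-order is the root; it splits in-order into left and right subtrees.
Root R: left subtree has 5 nodes {L, N, C, F, K}, right has 1 {M}.
  Root K: left subtree has 4 nodes {L, N, C, F}, right has 0 { }.
    Root N: left subtree has 1 node {L}, right has 2 {C, F}.
      Root C: left subtree has 0 nodes { }, right has 1 {F}.

L F C N K M R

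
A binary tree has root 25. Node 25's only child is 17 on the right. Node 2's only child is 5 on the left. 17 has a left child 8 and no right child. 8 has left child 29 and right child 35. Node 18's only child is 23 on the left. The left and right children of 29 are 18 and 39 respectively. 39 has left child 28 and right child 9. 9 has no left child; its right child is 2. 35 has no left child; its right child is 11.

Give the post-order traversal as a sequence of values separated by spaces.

23 18 28 5 2 9 39 29 11 35 8 17 25

Post-order visits the left subtree, then the right subtree, then the node.
At 25: no left child.
At 25: go right to 17.
  At 17: go left to 8.
    At 8: go left to 29.
      At 29: go left to 18.
        At 18: go left to 23.
          23 is a leaf — visit 23.
        At 18: no right child.
        Visit 18.
      At 29: go right to 39.
        At 39: go left to 28.
          28 is a leaf — visit 28.
        At 39: go right to 9.
          At 9: no left child.
          At 9: go right to 2.
            At 2: go left to 5.
              5 is a leaf — visit 5.
            At 2: no right child.
            Visit 2.
          Visit 9.
        Visit 39.
      Visit 29.
    At 8: go right to 35.
      At 35: no left child.
      At 35: go right to 11.
        11 is a leaf — visit 11.
      Visit 35.
    Visit 8.
  At 17: no right child.
  Visit 17.
Visit 25.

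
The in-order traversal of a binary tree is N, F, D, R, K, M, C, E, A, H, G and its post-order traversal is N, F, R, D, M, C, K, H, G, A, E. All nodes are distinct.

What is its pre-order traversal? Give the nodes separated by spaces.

E K D F N R C M A G H

The last element of post-order is the root; it splits in-order into left and right subtrees.
Root E: left subtree has 7 nodes {N, F, D, R, K, M, C}, right has 3 {A, H, G}.
  Root K: left subtree has 4 nodes {N, F, D, R}, right has 2 {M, C}.
    Root D: left subtree has 2 nodes {N, F}, right has 1 {R}.
      Root F: left subtree has 1 node {N}, right has 0 { }.
    Root C: left subtree has 1 node {M}, right has 0 { }.
  Root A: left subtree has 0 nodes { }, right has 2 {H, G}.
    Root G: left subtree has 1 node {H}, right has 0 { }.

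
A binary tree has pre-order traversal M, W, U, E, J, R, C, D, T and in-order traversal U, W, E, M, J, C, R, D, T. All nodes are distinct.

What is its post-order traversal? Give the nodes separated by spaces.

U E W C T D R J M

The first element of pre-order is the root; it splits in-order into left and right subtrees.
Root M: left subtree has 3 nodes {U, W, E}, right has 5 {J, C, R, D, T}.
  Root W: left subtree has 1 node {U}, right has 1 {E}.
  Root J: left subtree has 0 nodes { }, right has 4 {C, R, D, T}.
    Root R: left subtree has 1 node {C}, right has 2 {D, T}.
      Root D: left subtree has 0 nodes { }, right has 1 {T}.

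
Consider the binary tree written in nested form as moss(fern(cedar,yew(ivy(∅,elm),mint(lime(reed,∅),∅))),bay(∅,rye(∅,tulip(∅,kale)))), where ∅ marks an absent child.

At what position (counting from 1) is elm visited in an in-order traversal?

In-order visits the left subtree, then the node, then the right subtree.
At moss: go left to fern.
  At fern: go left to cedar.
    cedar is a leaf — visit cedar.
  Visit fern.
  At fern: go right to yew.
    At yew: go left to ivy.
      At ivy: no left child.
      Visit ivy.
      At ivy: go right to elm.
        elm is a leaf — visit elm.
    Visit yew.
    At yew: go right to mint.
      At mint: go left to lime.
        At lime: go left to reed.
          reed is a leaf — visit reed.
        Visit lime.
        At lime: no right child.
      Visit mint.
      At mint: no right child.
Visit moss.
At moss: go right to bay.
  At bay: no left child.
  Visit bay.
  At bay: go right to rye.
    At rye: no left child.
    Visit rye.
    At rye: go right to tulip.
      At tulip: no left child.
      Visit tulip.
      At tulip: go right to kale.
        kale is a leaf — visit kale.
Full in-order sequence: cedar, fern, ivy, elm, yew, reed, lime, mint, moss, bay, rye, tulip, kale.

4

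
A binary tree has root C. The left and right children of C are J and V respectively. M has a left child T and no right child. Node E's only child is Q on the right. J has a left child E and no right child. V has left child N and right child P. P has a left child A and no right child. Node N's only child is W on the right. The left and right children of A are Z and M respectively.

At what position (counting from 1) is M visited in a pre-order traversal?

Pre-order visits the node, then its left subtree, then its right subtree.
Visit C.
At C: go left to J.
  Visit J.
  At J: go left to E.
    Visit E.
    At E: no left child.
    At E: go right to Q.
      Q is a leaf — visit Q.
  At J: no right child.
At C: go right to V.
  Visit V.
  At V: go left to N.
    Visit N.
    At N: no left child.
    At N: go right to W.
      W is a leaf — visit W.
  At V: go right to P.
    Visit P.
    At P: go left to A.
      Visit A.
      At A: go left to Z.
        Z is a leaf — visit Z.
      At A: go right to M.
        Visit M.
        At M: go left to T.
          T is a leaf — visit T.
        At M: no right child.
    At P: no right child.
Full pre-order sequence: C, J, E, Q, V, N, W, P, A, Z, M, T.

11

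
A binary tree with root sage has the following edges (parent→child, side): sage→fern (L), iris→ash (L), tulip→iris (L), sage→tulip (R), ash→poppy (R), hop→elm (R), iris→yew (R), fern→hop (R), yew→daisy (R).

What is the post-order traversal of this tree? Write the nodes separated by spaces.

Post-order visits the left subtree, then the right subtree, then the node.
At sage: go left to fern.
  At fern: no left child.
  At fern: go right to hop.
    At hop: no left child.
    At hop: go right to elm.
      elm is a leaf — visit elm.
    Visit hop.
  Visit fern.
At sage: go right to tulip.
  At tulip: go left to iris.
    At iris: go left to ash.
      At ash: no left child.
      At ash: go right to poppy.
        poppy is a leaf — visit poppy.
      Visit ash.
    At iris: go right to yew.
      At yew: no left child.
      At yew: go right to daisy.
        daisy is a leaf — visit daisy.
      Visit yew.
    Visit iris.
  At tulip: no right child.
  Visit tulip.
Visit sage.

elm hop fern poppy ash daisy yew iris tulip sage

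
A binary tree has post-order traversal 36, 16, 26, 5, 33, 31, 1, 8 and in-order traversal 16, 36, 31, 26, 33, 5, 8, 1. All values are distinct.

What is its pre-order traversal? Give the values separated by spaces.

The last element of post-order is the root; it splits in-order into left and right subtrees.
Root 8: left subtree has 6 nodes {16, 36, 31, 26, 33, 5}, right has 1 {1}.
  Root 31: left subtree has 2 nodes {16, 36}, right has 3 {26, 33, 5}.
    Root 16: left subtree has 0 nodes { }, right has 1 {36}.
    Root 33: left subtree has 1 node {26}, right has 1 {5}.

8 31 16 36 33 26 5 1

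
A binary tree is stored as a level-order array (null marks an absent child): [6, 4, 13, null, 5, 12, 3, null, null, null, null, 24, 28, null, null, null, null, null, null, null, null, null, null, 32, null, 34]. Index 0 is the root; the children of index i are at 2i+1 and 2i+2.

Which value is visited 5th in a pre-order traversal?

12

Pre-order visits the node, then its left subtree, then its right subtree.
Visit 6.
At 6: go left to 4.
  Visit 4.
  At 4: no left child.
  At 4: go right to 5.
    5 is a leaf — visit 5.
At 6: go right to 13.
  Visit 13.
  At 13: go left to 12.
    Visit 12.
    At 12: go left to 24.
      Visit 24.
      At 24: go left to 32.
        32 is a leaf — visit 32.
      At 24: no right child.
    At 12: go right to 28.
      Visit 28.
      At 28: go left to 34.
        34 is a leaf — visit 34.
      At 28: no right child.
  At 13: go right to 3.
    3 is a leaf — visit 3.
Full pre-order sequence: 6, 4, 5, 13, 12, 24, 32, 28, 34, 3.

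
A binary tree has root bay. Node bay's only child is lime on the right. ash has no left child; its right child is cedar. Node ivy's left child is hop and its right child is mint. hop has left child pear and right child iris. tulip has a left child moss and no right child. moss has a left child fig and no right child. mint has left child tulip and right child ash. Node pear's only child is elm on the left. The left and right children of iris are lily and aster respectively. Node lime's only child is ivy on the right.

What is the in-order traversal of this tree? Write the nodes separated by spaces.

bay lime elm pear hop lily iris aster ivy fig moss tulip mint ash cedar

In-order visits the left subtree, then the node, then the right subtree.
At bay: no left child.
Visit bay.
At bay: go right to lime.
  At lime: no left child.
  Visit lime.
  At lime: go right to ivy.
    At ivy: go left to hop.
      At hop: go left to pear.
        At pear: go left to elm.
          elm is a leaf — visit elm.
        Visit pear.
        At pear: no right child.
      Visit hop.
      At hop: go right to iris.
        At iris: go left to lily.
          lily is a leaf — visit lily.
        Visit iris.
        At iris: go right to aster.
          aster is a leaf — visit aster.
    Visit ivy.
    At ivy: go right to mint.
      At mint: go left to tulip.
        At tulip: go left to moss.
          At moss: go left to fig.
            fig is a leaf — visit fig.
          Visit moss.
          At moss: no right child.
        Visit tulip.
        At tulip: no right child.
      Visit mint.
      At mint: go right to ash.
        At ash: no left child.
        Visit ash.
        At ash: go right to cedar.
          cedar is a leaf — visit cedar.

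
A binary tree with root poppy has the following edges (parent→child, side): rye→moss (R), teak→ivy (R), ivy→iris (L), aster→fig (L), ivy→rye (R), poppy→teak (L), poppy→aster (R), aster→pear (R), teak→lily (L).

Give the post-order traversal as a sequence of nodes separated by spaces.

Post-order visits the left subtree, then the right subtree, then the node.
At poppy: go left to teak.
  At teak: go left to lily.
    lily is a leaf — visit lily.
  At teak: go right to ivy.
    At ivy: go left to iris.
      iris is a leaf — visit iris.
    At ivy: go right to rye.
      At rye: no left child.
      At rye: go right to moss.
        moss is a leaf — visit moss.
      Visit rye.
    Visit ivy.
  Visit teak.
At poppy: go right to aster.
  At aster: go left to fig.
    fig is a leaf — visit fig.
  At aster: go right to pear.
    pear is a leaf — visit pear.
  Visit aster.
Visit poppy.

lily iris moss rye ivy teak fig pear aster poppy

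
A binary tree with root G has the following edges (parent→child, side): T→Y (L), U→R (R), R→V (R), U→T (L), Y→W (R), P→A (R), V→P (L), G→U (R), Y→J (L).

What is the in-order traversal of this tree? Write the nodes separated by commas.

In-order visits the left subtree, then the node, then the right subtree.
At G: no left child.
Visit G.
At G: go right to U.
  At U: go left to T.
    At T: go left to Y.
      At Y: go left to J.
        J is a leaf — visit J.
      Visit Y.
      At Y: go right to W.
        W is a leaf — visit W.
    Visit T.
    At T: no right child.
  Visit U.
  At U: go right to R.
    At R: no left child.
    Visit R.
    At R: go right to V.
      At V: go left to P.
        At P: no left child.
        Visit P.
        At P: go right to A.
          A is a leaf — visit A.
      Visit V.
      At V: no right child.

G, J, Y, W, T, U, R, P, A, V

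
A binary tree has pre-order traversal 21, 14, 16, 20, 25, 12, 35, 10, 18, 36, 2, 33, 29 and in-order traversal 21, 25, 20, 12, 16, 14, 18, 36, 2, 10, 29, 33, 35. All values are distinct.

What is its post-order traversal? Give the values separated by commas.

25, 12, 20, 16, 2, 36, 18, 29, 33, 10, 35, 14, 21

The first element of pre-order is the root; it splits in-order into left and right subtrees.
Root 21: left subtree has 0 nodes { }, right has 12 {25, 20, 12, 16, 14, 18, 36, 2, 10, 29, 33, 35}.
  Root 14: left subtree has 4 nodes {25, 20, 12, 16}, right has 7 {18, 36, 2, 10, 29, 33, 35}.
    Root 16: left subtree has 3 nodes {25, 20, 12}, right has 0 { }.
      Root 20: left subtree has 1 node {25}, right has 1 {12}.
    Root 35: left subtree has 6 nodes {18, 36, 2, 10, 29, 33}, right has 0 { }.
      Root 10: left subtree has 3 nodes {18, 36, 2}, right has 2 {29, 33}.
        Root 18: left subtree has 0 nodes { }, right has 2 {36, 2}.
          Root 36: left subtree has 0 nodes { }, right has 1 {2}.
        Root 33: left subtree has 1 node {29}, right has 0 { }.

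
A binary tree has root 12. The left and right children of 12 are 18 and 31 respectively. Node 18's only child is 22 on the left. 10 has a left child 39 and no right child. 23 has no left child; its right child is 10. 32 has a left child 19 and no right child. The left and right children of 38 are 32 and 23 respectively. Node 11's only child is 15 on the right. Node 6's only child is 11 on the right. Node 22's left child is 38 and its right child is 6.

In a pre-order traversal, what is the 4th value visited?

Pre-order visits the node, then its left subtree, then its right subtree.
Visit 12.
At 12: go left to 18.
  Visit 18.
  At 18: go left to 22.
    Visit 22.
    At 22: go left to 38.
      Visit 38.
      At 38: go left to 32.
        Visit 32.
        At 32: go left to 19.
          19 is a leaf — visit 19.
        At 32: no right child.
      At 38: go right to 23.
        Visit 23.
        At 23: no left child.
        At 23: go right to 10.
          Visit 10.
          At 10: go left to 39.
            39 is a leaf — visit 39.
          At 10: no right child.
    At 22: go right to 6.
      Visit 6.
      At 6: no left child.
      At 6: go right to 11.
        Visit 11.
        At 11: no left child.
        At 11: go right to 15.
          15 is a leaf — visit 15.
  At 18: no right child.
At 12: go right to 31.
  31 is a leaf — visit 31.
Full pre-order sequence: 12, 18, 22, 38, 32, 19, 23, 10, 39, 6, 11, 15, 31.

38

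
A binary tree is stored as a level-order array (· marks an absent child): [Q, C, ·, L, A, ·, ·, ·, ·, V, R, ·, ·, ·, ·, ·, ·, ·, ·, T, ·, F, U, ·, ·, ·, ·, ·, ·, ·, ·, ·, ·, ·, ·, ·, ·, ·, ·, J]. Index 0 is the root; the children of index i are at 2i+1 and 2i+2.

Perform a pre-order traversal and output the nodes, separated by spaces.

Pre-order visits the node, then its left subtree, then its right subtree.
Visit Q.
At Q: go left to C.
  Visit C.
  At C: go left to L.
    L is a leaf — visit L.
  At C: go right to A.
    Visit A.
    At A: go left to V.
      Visit V.
      At V: go left to T.
        Visit T.
        At T: go left to J.
          J is a leaf — visit J.
        At T: no right child.
      At V: no right child.
    At A: go right to R.
      Visit R.
      At R: go left to F.
        F is a leaf — visit F.
      At R: go right to U.
        U is a leaf — visit U.
At Q: no right child.

Q C L A V T J R F U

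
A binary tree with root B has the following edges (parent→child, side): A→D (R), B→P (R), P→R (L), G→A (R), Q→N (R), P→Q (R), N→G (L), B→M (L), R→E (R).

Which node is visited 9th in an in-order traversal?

In-order visits the left subtree, then the node, then the right subtree.
At B: go left to M.
  M is a leaf — visit M.
Visit B.
At B: go right to P.
  At P: go left to R.
    At R: no left child.
    Visit R.
    At R: go right to E.
      E is a leaf — visit E.
  Visit P.
  At P: go right to Q.
    At Q: no left child.
    Visit Q.
    At Q: go right to N.
      At N: go left to G.
        At G: no left child.
        Visit G.
        At G: go right to A.
          At A: no left child.
          Visit A.
          At A: go right to D.
            D is a leaf — visit D.
      Visit N.
      At N: no right child.
Full in-order sequence: M, B, R, E, P, Q, G, A, D, N.

D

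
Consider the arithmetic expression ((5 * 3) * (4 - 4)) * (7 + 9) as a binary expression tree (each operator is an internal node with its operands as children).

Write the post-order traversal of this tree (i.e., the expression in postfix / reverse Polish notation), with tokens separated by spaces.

Post-order on an expression tree gives postfix notation: for each operator, emit left operand, right operand, then the operator.

5 3 * 4 4 - * 7 9 + *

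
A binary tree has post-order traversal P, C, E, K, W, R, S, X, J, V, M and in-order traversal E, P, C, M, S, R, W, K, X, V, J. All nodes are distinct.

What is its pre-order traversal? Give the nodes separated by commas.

M, E, C, P, V, X, S, R, W, K, J

The last element of post-order is the root; it splits in-order into left and right subtrees.
Root M: left subtree has 3 nodes {E, P, C}, right has 7 {S, R, W, K, X, V, J}.
  Root E: left subtree has 0 nodes { }, right has 2 {P, C}.
    Root C: left subtree has 1 node {P}, right has 0 { }.
  Root V: left subtree has 5 nodes {S, R, W, K, X}, right has 1 {J}.
    Root X: left subtree has 4 nodes {S, R, W, K}, right has 0 { }.
      Root S: left subtree has 0 nodes { }, right has 3 {R, W, K}.
        Root R: left subtree has 0 nodes { }, right has 2 {W, K}.
          Root W: left subtree has 0 nodes { }, right has 1 {K}.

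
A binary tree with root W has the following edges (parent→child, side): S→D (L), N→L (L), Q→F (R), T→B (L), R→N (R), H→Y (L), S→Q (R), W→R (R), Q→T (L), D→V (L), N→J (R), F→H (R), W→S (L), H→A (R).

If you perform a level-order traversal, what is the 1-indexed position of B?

12

Level-order visits nodes level by level from the root, left to right within each level.
Level 0: W
Level 1: S, R
Level 2: D, Q, N
Level 3: V, T, F, L, J
Level 4: B, H
Level 5: Y, A
Full level-order sequence: W, S, R, D, Q, N, V, T, F, L, J, B, H, Y, A.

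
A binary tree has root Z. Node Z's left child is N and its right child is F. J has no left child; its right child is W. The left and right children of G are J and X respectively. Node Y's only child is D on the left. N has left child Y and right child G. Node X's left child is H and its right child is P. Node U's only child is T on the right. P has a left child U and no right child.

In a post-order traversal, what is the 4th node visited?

Post-order visits the left subtree, then the right subtree, then the node.
At Z: go left to N.
  At N: go left to Y.
    At Y: go left to D.
      D is a leaf — visit D.
    At Y: no right child.
    Visit Y.
  At N: go right to G.
    At G: go left to J.
      At J: no left child.
      At J: go right to W.
        W is a leaf — visit W.
      Visit J.
    At G: go right to X.
      At X: go left to H.
        H is a leaf — visit H.
      At X: go right to P.
        At P: go left to U.
          At U: no left child.
          At U: go right to T.
            T is a leaf — visit T.
          Visit U.
        At P: no right child.
        Visit P.
      Visit X.
    Visit G.
  Visit N.
At Z: go right to F.
  F is a leaf — visit F.
Visit Z.
Full post-order sequence: D, Y, W, J, H, T, U, P, X, G, N, F, Z.

J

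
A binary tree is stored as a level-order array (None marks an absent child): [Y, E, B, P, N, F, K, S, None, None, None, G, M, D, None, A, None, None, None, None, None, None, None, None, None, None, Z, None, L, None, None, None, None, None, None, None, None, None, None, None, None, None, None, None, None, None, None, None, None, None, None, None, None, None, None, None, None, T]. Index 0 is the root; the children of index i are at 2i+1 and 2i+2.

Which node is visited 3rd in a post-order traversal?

P

Post-order visits the left subtree, then the right subtree, then the node.
At Y: go left to E.
  At E: go left to P.
    At P: go left to S.
      At S: go left to A.
        A is a leaf — visit A.
      At S: no right child.
      Visit S.
    At P: no right child.
    Visit P.
  At E: go right to N.
    N is a leaf — visit N.
  Visit E.
At Y: go right to B.
  At B: go left to F.
    At F: go left to G.
      G is a leaf — visit G.
    At F: go right to M.
      At M: no left child.
      At M: go right to Z.
        Z is a leaf — visit Z.
      Visit M.
    Visit F.
  At B: go right to K.
    At K: go left to D.
      At D: no left child.
      At D: go right to L.
        At L: go left to T.
          T is a leaf — visit T.
        At L: no right child.
        Visit L.
      Visit D.
    At K: no right child.
    Visit K.
  Visit B.
Visit Y.
Full post-order sequence: A, S, P, N, E, G, Z, M, F, T, L, D, K, B, Y.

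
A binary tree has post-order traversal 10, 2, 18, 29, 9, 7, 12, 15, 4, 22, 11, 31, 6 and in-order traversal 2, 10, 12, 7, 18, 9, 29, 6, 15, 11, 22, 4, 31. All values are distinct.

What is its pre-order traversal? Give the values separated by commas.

The last element of post-order is the root; it splits in-order into left and right subtrees.
Root 6: left subtree has 7 nodes {2, 10, 12, 7, 18, 9, 29}, right has 5 {15, 11, 22, 4, 31}.
  Root 12: left subtree has 2 nodes {2, 10}, right has 4 {7, 18, 9, 29}.
    Root 2: left subtree has 0 nodes { }, right has 1 {10}.
    Root 7: left subtree has 0 nodes { }, right has 3 {18, 9, 29}.
      Root 9: left subtree has 1 node {18}, right has 1 {29}.
  Root 31: left subtree has 4 nodes {15, 11, 22, 4}, right has 0 { }.
    Root 11: left subtree has 1 node {15}, right has 2 {22, 4}.
      Root 22: left subtree has 0 nodes { }, right has 1 {4}.

6, 12, 2, 10, 7, 9, 18, 29, 31, 11, 15, 22, 4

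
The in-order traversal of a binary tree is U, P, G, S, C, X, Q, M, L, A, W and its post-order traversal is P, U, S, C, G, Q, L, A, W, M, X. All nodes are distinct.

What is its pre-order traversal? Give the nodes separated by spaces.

X G U P C S M Q W A L

The last element of post-order is the root; it splits in-order into left and right subtrees.
Root X: left subtree has 5 nodes {U, P, G, S, C}, right has 5 {Q, M, L, A, W}.
  Root G: left subtree has 2 nodes {U, P}, right has 2 {S, C}.
    Root U: left subtree has 0 nodes { }, right has 1 {P}.
    Root C: left subtree has 1 node {S}, right has 0 { }.
  Root M: left subtree has 1 node {Q}, right has 3 {L, A, W}.
    Root W: left subtree has 2 nodes {L, A}, right has 0 { }.
      Root A: left subtree has 1 node {L}, right has 0 { }.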